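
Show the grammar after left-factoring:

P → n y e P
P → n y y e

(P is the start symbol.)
Left-factoring transforms A → αβ₁ | αβ₂ into A → αA' and A' → β₁ | β₂
(α is the longest common prefix among the alternatives). Repeat until
no nonterminal has two alternatives with a common prefix.

Round 1: P has alternatives sharing prefix 'n y'. Introduce P': P → n y P'
  Add: P' → e P
  Add: P' → y e

No remaining common prefixes — done.

Resulting grammar:
P → n y P'
P' → e P
P' → y e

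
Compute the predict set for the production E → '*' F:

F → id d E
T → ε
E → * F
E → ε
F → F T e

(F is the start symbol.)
PREDICT(E → '*' F) = (FIRST(RHS) \ {ε}) ∪ (FOLLOW(E) if ε ∈ FIRST(RHS), i.e. RHS ⇒* ε)
FIRST('*' F) = { '*' }
ε ∉ FIRST('*' F), so FOLLOW(E) is not added.
PREDICT(E → '*' F) = { '*' }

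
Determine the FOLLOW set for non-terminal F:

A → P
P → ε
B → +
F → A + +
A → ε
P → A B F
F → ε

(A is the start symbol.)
{ $, '+' }

To compute FOLLOW(F), find every occurrence of F on a right-hand side N → α F β: add FIRST(β) \ {ε}, and if β is empty or nullable also add FOLLOW(N). Iterate to a fixed point.

In P → A B F: F is at the end, add FOLLOW(P)

The FOLLOW sets referred to above (computed the same way, to a fixed point):
  FOLLOW(P) = { $, '+' }

Taking the union: FOLLOW(F) = { $, '+' }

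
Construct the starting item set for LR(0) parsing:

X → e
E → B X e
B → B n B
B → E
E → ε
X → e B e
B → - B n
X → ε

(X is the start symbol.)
First, augment the grammar with X' → X
I₀ = CLOSURE({ [X' → . X] }):
  [X' → . X] has the dot before X: add [X → . e], [X → . e B e], [X → .]
No further items can be added.

I₀ = { [X → . e B e], [X → . e], [X → .], [X' → . X] }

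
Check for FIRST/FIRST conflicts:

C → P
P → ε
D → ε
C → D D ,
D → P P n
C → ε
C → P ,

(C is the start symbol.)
Yes. C → P / C → ε on { ε }; C → D D ',' / C → P ',' on { ',' }

A FIRST/FIRST conflict occurs when two productions N → α and N → β for the same non-terminal have FIRST(α) ∩ FIRST(β) ≠ ∅ (with ε ∈ FIRST of a nullable right-hand side, so two nullable alternatives also conflict).

FIRST sets of the non-terminals at (or reachable through a nullable prefix from) the front of some alternative:
  FIRST(P) = { ε }
  FIRST(D) = { 'n', ε }

Productions for C:
  C → P: FIRST = { ε }
  C → D D ,: FIRST = { ',', 'n' }
  C → ε: FIRST = { ε }
  C → P ,: FIRST = { ',' }
Productions for D:
  D → ε: FIRST = { ε }
  D → P P n: FIRST = { 'n' }
P has only one production, so no FIRST/FIRST conflict is possible there.

Conflict for C: C → P and C → ε
  Overlap: { ε }
Conflict for C: C → D D , and C → P ,
  Overlap: { ',' }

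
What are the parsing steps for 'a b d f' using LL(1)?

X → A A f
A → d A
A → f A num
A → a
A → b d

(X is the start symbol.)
LL(1) parsing maintains a stack (initially the start symbol over $) and the input. At each step: if the stack top is a terminal, match it against the current input token; if it is a non-terminal N, replace it with the RHS of M[N, lookahead] (the unique production whose predict set contains the lookahead).

Stack is shown with the top on the left.

Stack    Input      Action
--------------------------
X $      a b d f $  output X → A A f
A A f $  a b d f $  output A → a
a A f $  a b d f $  match 'a'
A f $    b d f $    output A → b d
b d f $  b d f $    match 'b'
d f $    d f $      match 'd'
f $      f $        match 'f'
$        $          accept

The string is accepted.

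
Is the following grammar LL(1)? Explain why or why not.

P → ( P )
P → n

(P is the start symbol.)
A grammar is LL(1) if for each non-terminal N with multiple productions, the predict sets of those productions are pairwise disjoint, where PREDICT(N → α) = (FIRST(α) \ {ε}) ∪ (FOLLOW(N) if α ⇒* ε).

For P:
  PREDICT(P → '(' P ')') = { '(' }
  PREDICT(P → n) = { 'n' }

All predict sets are disjoint. The grammar IS LL(1).

Answer: Yes, the grammar is LL(1).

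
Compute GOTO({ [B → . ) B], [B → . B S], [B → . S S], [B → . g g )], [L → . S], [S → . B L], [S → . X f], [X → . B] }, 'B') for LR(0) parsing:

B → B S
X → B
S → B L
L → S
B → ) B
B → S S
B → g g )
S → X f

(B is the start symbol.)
{ [B → . ) B], [B → . B S], [B → . S S], [B → . g g )], [B → B . S], [L → . S], [S → . B L], [S → . X f], [S → B . L], [X → . B], [X → B .] }

GOTO(I, 'B') = CLOSURE({ [A → αX.β] : [A → α.Xβ] ∈ I, X = 'B' })

Items with dot before 'B', with the dot advanced:
  [B → . B S] → [B → B . S]
  [S → . B L] → [S → B . L]
  [X → . B] → [X → B .]
Closure of the advanced items:
  [B → B . S] has the dot before S: add [S → . B L], [S → . X f]
  [S → B . L] has the dot before L: add [L → . S]
  [S → . B L] has the dot before B: add [B → . B S], [B → . ) B], [B → . S S], [B → . g g )]
  [S → . X f] has the dot before X: add [X → . B]

GOTO = { [B → . ) B], [B → . B S], [B → . S S], [B → . g g )], [B → B . S], [L → . S], [S → . B L], [S → . X f], [S → B . L], [X → . B], [X → B .] }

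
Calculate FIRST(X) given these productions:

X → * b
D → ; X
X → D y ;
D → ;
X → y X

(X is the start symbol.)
{ '*', ';', 'y' }

To compute FIRST(X), examine every production with X on the left-hand side, reading each right-hand side left to right until a non-nullable symbol is reached.

FIRST sets of the other non-terminals involved (by the same procedure, iterated to a fixed point):
  FIRST(D) = { ';' }

From X → * b:
  - '*' is a terminal: add '*' and stop
From X → D y ;:
  - D is a non-terminal: add FIRST(D) \ {ε} = { ';' }
    D is not nullable, so stop
From X → y X:
  - y is a terminal: add 'y' and stop

Collecting: FIRST(X) = { '*', ';', 'y' }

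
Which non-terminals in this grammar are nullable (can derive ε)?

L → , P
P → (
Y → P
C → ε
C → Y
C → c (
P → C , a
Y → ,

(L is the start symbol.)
{ 'C' }

ε-productions: C → ε
So C is immediately nullable.
No further non-terminal can be added: every production for the remaining non-terminals contains a terminal or a non-nullable non-terminal.
Nullable = { 'C' }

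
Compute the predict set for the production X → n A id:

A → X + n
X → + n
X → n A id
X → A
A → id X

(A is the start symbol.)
PREDICT(X → n A id) = (FIRST(RHS) \ {ε}) ∪ (FOLLOW(X) if ε ∈ FIRST(RHS), i.e. RHS ⇒* ε)
FIRST(n A id) = { 'n' }
ε ∉ FIRST(n A id), so FOLLOW(X) is not added.
PREDICT(X → n A id) = { 'n' }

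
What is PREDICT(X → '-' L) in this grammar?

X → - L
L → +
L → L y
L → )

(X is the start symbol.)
PREDICT(X → '-' L) = (FIRST(RHS) \ {ε}) ∪ (FOLLOW(X) if ε ∈ FIRST(RHS), i.e. RHS ⇒* ε)
FIRST('-' L) = { '-' }
ε ∉ FIRST('-' L), so FOLLOW(X) is not added.
PREDICT(X → '-' L) = { '-' }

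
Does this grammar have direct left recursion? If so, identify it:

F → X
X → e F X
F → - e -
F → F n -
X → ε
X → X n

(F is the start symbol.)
Direct left recursion occurs when N → N α for some non-terminal N (the right-hand side begins with the left-hand side itself).

F → X: starts with X
X → e F X: starts with e
F → - e -: starts with '-'
F → F n -: LEFT RECURSIVE (starts with F)
X → ε: starts with ε
X → X n: LEFT RECURSIVE (starts with X)

The grammar has direct left recursion on: F, X.

Answer: Yes, F, X are left-recursive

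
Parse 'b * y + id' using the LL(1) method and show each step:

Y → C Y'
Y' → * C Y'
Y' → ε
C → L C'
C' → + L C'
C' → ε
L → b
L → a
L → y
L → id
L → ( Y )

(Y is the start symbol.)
Stack is shown with the top on the left.

Stack        Input         Action
---------------------------------
Y $          b * y + id $  output Y → C Y'
C Y' $       b * y + id $  output C → L C'
L C' Y' $    b * y + id $  output L → b
b C' Y' $    b * y + id $  match 'b'
C' Y' $      * y + id $    output C' → ε
Y' $         * y + id $    output Y' → * C Y'
* C Y' $     * y + id $    match '*'
C Y' $       y + id $      output C → L C'
L C' Y' $    y + id $      output L → y
y C' Y' $    y + id $      match 'y'
C' Y' $      + id $        output C' → + L C'
+ L C' Y' $  + id $        match '+'
L C' Y' $    id $          output L → id
id C' Y' $   id $          match 'id'
C' Y' $      $             output C' → ε
Y' $         $             output Y' → ε
$            $             accept

The string is accepted.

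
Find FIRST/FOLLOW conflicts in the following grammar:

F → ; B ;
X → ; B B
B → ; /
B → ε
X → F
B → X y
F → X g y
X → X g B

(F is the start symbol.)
A FIRST/FOLLOW conflict occurs when a non-terminal N has a nullable alternative N → β (β ⇒* ε) and another alternative N → α with FIRST(α) ∩ FOLLOW(N) ≠ ∅: on such a lookahead the parser cannot decide between expanding α and letting N vanish via β.

Nullable non-terminals: B.
FIRST sets used below: FIRST(X) = { ';' }

B: nullable alternative(s) B → ε; FOLLOW(B) = { ';', 'g', 'y' }
  B → ; /: FIRST \ {ε} = { ';' } — overlaps FOLLOW(B) on { ';' }: CONFLICT
  B → ε: FIRST \ {ε} = { } — this is the only nullable alternative, skip
  B → X y: FIRST \ {ε} = { ';' } — overlaps FOLLOW(B) on { ';' }: CONFLICT

F, X have no nullable alternative, so no FIRST/FOLLOW check is needed there.

So the grammar has 2 FIRST/FOLLOW conflicts (marked CONFLICT above).

Answer: Yes. B → ';' '/' with FOLLOW(B) on { ';' }; B → X y with FOLLOW(B) on { ';' }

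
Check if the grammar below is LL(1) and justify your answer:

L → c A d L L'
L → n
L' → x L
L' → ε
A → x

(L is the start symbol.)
Relevant sets:
  FOLLOW(L') = { $, 'x' }

For L:
  PREDICT(L → c A d L L') = { 'c' }
  PREDICT(L → n) = { 'n' }
For L':
  PREDICT(L' → x L) = { 'x' }
  PREDICT(L' → ε) = { $, 'x' }
A has a single production, so nothing to check there.

Conflict found: Predict set conflict for L': { 'x' }
The grammar is NOT LL(1).

Answer: No. Predict set conflict for L': { 'x' }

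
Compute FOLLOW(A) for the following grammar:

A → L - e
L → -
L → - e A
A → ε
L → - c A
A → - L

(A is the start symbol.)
{ $, '-' }

To compute FOLLOW(A), find every occurrence of A on a right-hand side N → α A β: add FIRST(β) \ {ε}, and if β is empty or nullable also add FOLLOW(N). Iterate to a fixed point.

A is the start symbol, so $ ∈ FOLLOW(A).
In L → - e A: A is at the end, add FOLLOW(L)
In L → - c A: A is at the end, add FOLLOW(L)

The FOLLOW sets referred to above (computed the same way, to a fixed point):
  FOLLOW(L) = { $, '-' }

Taking the union: FOLLOW(A) = { $, '-' }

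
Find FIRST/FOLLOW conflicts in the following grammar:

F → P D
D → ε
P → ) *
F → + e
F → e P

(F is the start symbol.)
No FIRST/FOLLOW conflicts.

Nullable non-terminals: D.
D has a nullable alternative but only one production, so nothing to check.

F, P have no nullable alternative, so no FIRST/FOLLOW check is needed there.

No FIRST/FOLLOW conflicts found.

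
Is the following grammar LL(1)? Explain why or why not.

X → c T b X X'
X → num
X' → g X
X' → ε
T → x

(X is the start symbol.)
A grammar is LL(1) if for each non-terminal N with multiple productions, the predict sets of those productions are pairwise disjoint, where PREDICT(N → α) = (FIRST(α) \ {ε}) ∪ (FOLLOW(N) if α ⇒* ε).

Relevant sets:
  FOLLOW(X') = { $, 'g' }

For X:
  PREDICT(X → c T b X X') = { 'c' }
  PREDICT(X → num) = { 'num' }
For X':
  PREDICT(X' → g X) = { 'g' }
  PREDICT(X' → ε) = { $, 'g' }
T has a single production, so nothing to check there.

Conflict found: Predict set conflict for X': { 'g' }
The grammar is NOT LL(1).

Answer: No. Predict set conflict for X': { 'g' }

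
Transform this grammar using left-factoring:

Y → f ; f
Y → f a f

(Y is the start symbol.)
Y → f Y'
Y' → ; f
Y' → a f

Left-factoring transforms A → αβ₁ | αβ₂ into A → αA' and A' → β₁ | β₂
(α is the longest common prefix among the alternatives). Repeat until
no nonterminal has two alternatives with a common prefix.

Round 1: Y has alternatives sharing prefix 'f'. Introduce Y': Y → f Y'
  Add: Y' → ; f
  Add: Y' → a f

No remaining common prefixes — done.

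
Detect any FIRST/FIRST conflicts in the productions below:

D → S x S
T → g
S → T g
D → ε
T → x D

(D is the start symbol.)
No FIRST/FIRST conflicts.

FIRST sets of the non-terminals at (or reachable through a nullable prefix from) the front of some alternative:
  FIRST(S) = { 'g', 'x' }

Productions for D:
  D → S x S: FIRST = { 'g', 'x' }
  D → ε: FIRST = { ε }
Productions for T:
  T → g: FIRST = { 'g' }
  T → x D: FIRST = { 'x' }
S has only one production, so no FIRST/FIRST conflict is possible there.

All alternatives of each non-terminal have pairwise disjoint FIRST sets.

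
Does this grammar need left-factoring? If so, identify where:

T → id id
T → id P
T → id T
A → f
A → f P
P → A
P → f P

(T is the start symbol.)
Left-factoring is needed when two productions for the same non-terminal
share a common prefix on the right-hand side.

Productions for T:
  T → id id
  T → id P
  T → id T
Productions for A:
  A → f
  A → f P
Productions for P:
  P → A
  P → f P

Found common prefix 'id' in productions for T
Found common prefix 'f' in productions for A

Answer: Yes, T has productions with common prefix 'id'; A has productions with common prefix 'f'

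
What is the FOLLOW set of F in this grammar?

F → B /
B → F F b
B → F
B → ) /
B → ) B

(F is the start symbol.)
{ $, ')', '/', 'b' }

F is the start symbol, so $ ∈ FOLLOW(F).
In B → F F b: F is followed by F b, add FIRST(F b) \ {ε} = { ')' }
In B → F F b: F is followed by b, add FIRST(b) \ {ε} = { 'b' }
In B → F: F is at the end, add FOLLOW(B)

The FOLLOW sets referred to above (computed the same way, to a fixed point):
  FOLLOW(B) = { '/' }

Taking the union: FOLLOW(F) = { $, ')', '/', 'b' }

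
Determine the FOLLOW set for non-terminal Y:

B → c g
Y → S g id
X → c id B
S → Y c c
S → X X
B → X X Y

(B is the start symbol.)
In S → Y c c: Y is followed by c c, add FIRST(c c) \ {ε} = { 'c' }
In B → X X Y: Y is at the end, add FOLLOW(B)

The FOLLOW sets referred to above (computed the same way, to a fixed point):
  FOLLOW(B) = { $, 'c', 'g' }

Taking the union: FOLLOW(Y) = { $, 'c', 'g' }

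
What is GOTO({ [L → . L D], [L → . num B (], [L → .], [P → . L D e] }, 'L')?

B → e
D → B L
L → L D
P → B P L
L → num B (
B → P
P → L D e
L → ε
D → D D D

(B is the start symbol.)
{ [B → . P], [B → . e], [D → . B L], [D → . D D D], [L → . L D], [L → . num B (], [L → .], [L → L . D], [P → . B P L], [P → . L D e], [P → L . D e] }

GOTO(I, 'L') = CLOSURE({ [A → αX.β] : [A → α.Xβ] ∈ I, X = 'L' })

Items with dot before 'L', with the dot advanced:
  [L → . L D] → [L → L . D]
  [P → . L D e] → [P → L . D e]
Closure of the advanced items:
  [L → L . D] has the dot before D: add [D → . B L], [D → . D D D]
  [D → . B L] has the dot before B: add [B → . e], [B → . P]
  [B → . P] has the dot before P: add [P → . B P L], [P → . L D e]
  [P → . L D e] has the dot before L: add [L → . L D], [L → . num B (], [L → .]

GOTO = { [B → . P], [B → . e], [D → . B L], [D → . D D D], [L → . L D], [L → . num B (], [L → .], [L → L . D], [P → . B P L], [P → . L D e], [P → L . D e] }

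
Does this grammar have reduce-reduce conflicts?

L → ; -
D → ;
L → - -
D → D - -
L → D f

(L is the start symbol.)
No reduce-reduce conflicts

A reduce-reduce conflict occurs when an LR(0) state has two complete items [A → α .] and [B → β .] — both call for a reduction, and with no lookahead the parser cannot choose between them.

Augment with L' → L and build the canonical LR(0) collection (I0 = CLOSURE({[L' → . L]}), then GOTO on every symbol after a dot until no new states appear). It has 10 states:
  I0: { [D → . ;], [D → . D - -], [L → . - -], [L → . ; -], [L → . D f], [L' → . L] }  — shift
  I1: { [L → - . -] }  — shift
  I2: { [D → ; .], [L → ; . -] }  — shift, reduce
  I3: { [D → D . - -], [L → D . f] }  — shift
  I4: { [L' → L .] }  — accept
  I5: { [D → D - . -] }  — shift
  I6: { [L → D f .] }  — reduce
  I7: { [D → D - - .] }  — reduce
  I8: { [L → ; - .] }  — reduce
  I9: { [L → - - .] }  — reduce

No state contains more than one complete item.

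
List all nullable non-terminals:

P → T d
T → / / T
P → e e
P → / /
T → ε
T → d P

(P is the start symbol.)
{ 'T' }

A non-terminal is nullable if it can derive ε (the empty string): either it has an ε-production, or it has a production whose right-hand side consists entirely of nullable non-terminals.

ε-productions: T → ε
So T is immediately nullable.
No further non-terminal can be added: every production for the remaining non-terminals contains a terminal or a non-nullable non-terminal.
Nullable = { 'T' }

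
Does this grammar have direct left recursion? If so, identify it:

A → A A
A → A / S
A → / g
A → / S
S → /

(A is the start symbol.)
Yes, A is left-recursive

A → A A: LEFT RECURSIVE (starts with A)
A → A / S: LEFT RECURSIVE (starts with A)
A → / g: starts with '/'
A → / S: starts with '/'
S → /: starts with '/'

The grammar has direct left recursion on: A.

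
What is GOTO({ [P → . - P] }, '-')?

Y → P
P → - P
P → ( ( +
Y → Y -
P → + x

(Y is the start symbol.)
GOTO(I, '-') = CLOSURE({ [A → αX.β] : [A → α.Xβ] ∈ I, X = '-' })

Items with dot before '-', with the dot advanced:
  [P → . - P] → [P → - . P]
Closure of the advanced items:
  [P → - . P] has the dot before P: add [P → . - P], [P → . ( ( +], [P → . + x]

GOTO = { [P → - . P], [P → . ( ( +], [P → . + x], [P → . - P] }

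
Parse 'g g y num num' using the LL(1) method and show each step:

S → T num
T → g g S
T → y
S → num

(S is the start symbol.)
Stack is shown with the top on the left.

Stack        Input            Action
------------------------------------
S $          g g y num num $  output S → T num
T num $      g g y num num $  output T → g g S
g g S num $  g g y num num $  match 'g'
g S num $    g y num num $    match 'g'
S num $      y num num $      output S → T num
T num num $  y num num $      output T → y
y num num $  y num num $      match 'y'
num num $    num num $        match 'num'
num $        num $            match 'num'
$            $                accept

The string is accepted.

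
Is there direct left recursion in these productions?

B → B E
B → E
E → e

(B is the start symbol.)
B → B E: LEFT RECURSIVE (starts with B)
B → E: starts with E
E → e: starts with e

The grammar has direct left recursion on: B.

Answer: Yes, B is left-recursive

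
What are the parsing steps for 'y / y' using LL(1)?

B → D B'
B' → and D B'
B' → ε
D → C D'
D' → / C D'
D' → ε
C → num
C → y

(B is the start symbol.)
LL(1) parsing maintains a stack (initially the start symbol over $) and the input. At each step: if the stack top is a terminal, match it against the current input token; if it is a non-terminal N, replace it with the RHS of M[N, lookahead] (the unique production whose predict set contains the lookahead).

Stack is shown with the top on the left.

Stack        Input    Action
----------------------------
B $          y / y $  output B → D B'
D B' $       y / y $  output D → C D'
C D' B' $    y / y $  output C → y
y D' B' $    y / y $  match 'y'
D' B' $      / y $    output D' → / C D'
/ C D' B' $  / y $    match '/'
C D' B' $    y $      output C → y
y D' B' $    y $      match 'y'
D' B' $      $        output D' → ε
B' $         $        output B' → ε
$            $        accept

The string is accepted.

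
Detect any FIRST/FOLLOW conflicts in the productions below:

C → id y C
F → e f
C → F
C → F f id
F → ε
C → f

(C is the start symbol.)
A FIRST/FOLLOW conflict occurs when a non-terminal N has a nullable alternative N → β (β ⇒* ε) and another alternative N → α with FIRST(α) ∩ FOLLOW(N) ≠ ∅: on such a lookahead the parser cannot decide between expanding α and letting N vanish via β.

Nullable non-terminals: C, F.
FIRST sets used below: FIRST(F) = { 'e', ε }

C: nullable alternative(s) C → F; FOLLOW(C) = { $ }
  C → id y C: FIRST \ {ε} = { 'id' } — disjoint from FOLLOW(C)
  C → F: FIRST \ {ε} = { 'e' } — this is the only nullable alternative, skip
  C → F f id: FIRST \ {ε} = { 'e', 'f' } — disjoint from FOLLOW(C)
  C → f: FIRST \ {ε} = { 'f' } — disjoint from FOLLOW(C)

F: nullable alternative(s) F → ε; FOLLOW(F) = { $, 'f' }
  F → e f: FIRST \ {ε} = { 'e' } — disjoint from FOLLOW(F)
  F → ε: FIRST \ {ε} = { } — this is the only nullable alternative, skip

No FIRST/FOLLOW conflicts found.

Answer: No FIRST/FOLLOW conflicts.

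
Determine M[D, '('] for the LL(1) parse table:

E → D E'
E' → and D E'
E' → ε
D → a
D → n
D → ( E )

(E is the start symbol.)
To find M[D, '('], we find productions for D where '(' is in the predict set (PREDICT(N → α) = (FIRST(α) \ {ε}) ∪ (FOLLOW(N) if α ⇒* ε)).

D → a: PREDICT = { 'a' }
D → n: PREDICT = { 'n' }
D → ( E ): PREDICT = { '(' }
  '(' is in predict set, so this production goes in M[D, '(']

M[D, '('] = D → ( E )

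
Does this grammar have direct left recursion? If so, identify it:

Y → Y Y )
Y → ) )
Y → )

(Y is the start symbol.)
Direct left recursion occurs when N → N α for some non-terminal N (the right-hand side begins with the left-hand side itself).

Y → Y Y ): LEFT RECURSIVE (starts with Y)
Y → ) ): starts with ')'
Y → ): starts with ')'

The grammar has direct left recursion on: Y.

Answer: Yes, Y is left-recursive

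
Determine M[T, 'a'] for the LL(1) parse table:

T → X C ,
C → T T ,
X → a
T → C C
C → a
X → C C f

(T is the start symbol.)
To find M[T, 'a'], we find productions for T where 'a' is in the predict set (PREDICT(N → α) = (FIRST(α) \ {ε}) ∪ (FOLLOW(N) if α ⇒* ε)).

Relevant sets:
  FIRST(X) = { 'a' }
  FIRST(C) = { 'a' }

T → X C ,: PREDICT = { 'a' }
  'a' is in predict set, so this production goes in M[T, 'a']
T → C C: PREDICT = { 'a' }
  'a' is in predict set, so this production goes in M[T, 'a']

M[T, 'a'] = T → X C ,, T → C C  (a multiply-defined cell — the grammar is not LL(1))

Answer: T → X C ,, T → C C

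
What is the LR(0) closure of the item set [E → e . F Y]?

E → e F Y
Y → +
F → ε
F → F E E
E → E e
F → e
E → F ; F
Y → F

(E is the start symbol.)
To compute CLOSURE, for each item [A → α.Bβ] where B is a non-terminal, add [B → .γ] for all productions B → γ; repeat for the newly added items until nothing changes.

Start with: [E → e . F Y]
  [E → e . F Y] has the dot before F: add [F → .], [F → . F E E], [F → . e]
No further items can be added.

CLOSURE = { [E → e . F Y], [F → . F E E], [F → . e], [F → .] }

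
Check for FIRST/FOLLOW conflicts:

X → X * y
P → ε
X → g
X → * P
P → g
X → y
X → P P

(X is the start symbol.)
Yes. X → X '*' y with FOLLOW(X) on { '*' }; X → '*' P with FOLLOW(X) on { '*' }; P → g with FOLLOW(P) on { 'g' }

A FIRST/FOLLOW conflict occurs when a non-terminal N has a nullable alternative N → β (β ⇒* ε) and another alternative N → α with FIRST(α) ∩ FOLLOW(N) ≠ ∅: on such a lookahead the parser cannot decide between expanding α and letting N vanish via β.

Nullable non-terminals: P, X.
FIRST sets used below: FIRST(X) = { '*', 'g', 'y', ε }, FIRST(P) = { 'g', ε }

P: nullable alternative(s) P → ε; FOLLOW(P) = { $, '*', 'g' }
  P → ε: FIRST \ {ε} = { } — this is the only nullable alternative, skip
  P → g: FIRST \ {ε} = { 'g' } — overlaps FOLLOW(P) on { 'g' }: CONFLICT

X: nullable alternative(s) X → P P; FOLLOW(X) = { $, '*' }
  X → X * y: FIRST \ {ε} = { '*', 'g', 'y' } — overlaps FOLLOW(X) on { '*' }: CONFLICT
  X → g: FIRST \ {ε} = { 'g' } — disjoint from FOLLOW(X)
  X → * P: FIRST \ {ε} = { '*' } — overlaps FOLLOW(X) on { '*' }: CONFLICT
  X → y: FIRST \ {ε} = { 'y' } — disjoint from FOLLOW(X)
  X → P P: FIRST \ {ε} = { 'g' } — this is the only nullable alternative, skip

So the grammar has 3 FIRST/FOLLOW conflicts (marked CONFLICT above).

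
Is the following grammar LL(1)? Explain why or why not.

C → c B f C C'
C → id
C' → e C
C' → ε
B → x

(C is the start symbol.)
Relevant sets:
  FOLLOW(C') = { $, 'e' }

For C:
  PREDICT(C → c B f C C') = { 'c' }
  PREDICT(C → id) = { 'id' }
For C':
  PREDICT(C' → e C) = { 'e' }
  PREDICT(C' → ε) = { $, 'e' }
B has a single production, so nothing to check there.

Conflict found: Predict set conflict for C': { 'e' }
The grammar is NOT LL(1).

Answer: No. Predict set conflict for C': { 'e' }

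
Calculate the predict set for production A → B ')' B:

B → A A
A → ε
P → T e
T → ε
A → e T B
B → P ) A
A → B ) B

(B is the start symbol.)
PREDICT(A → B ')' B) = (FIRST(RHS) \ {ε}) ∪ (FOLLOW(A) if ε ∈ FIRST(RHS), i.e. RHS ⇒* ε)
FIRST(B) = { ')', 'e', ε }
FIRST(B ')' B) = { ')', 'e' }
ε ∉ FIRST(B ')' B), so FOLLOW(A) is not added.
PREDICT(A → B ')' B) = { ')', 'e' }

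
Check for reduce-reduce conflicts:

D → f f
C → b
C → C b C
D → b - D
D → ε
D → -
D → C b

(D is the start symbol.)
No reduce-reduce conflicts

Augment with D' → D and build the canonical LR(0) collection (I0 = CLOSURE({[D' → . D]}), then GOTO on every symbol after a dot until no new states appear). It has 13 states:
  I0: { [C → . C b C], [C → . b], [D → . -], [D → . C b], [D → . b - D], [D → . f f], [D → .], [D' → . D] }  — shift, reduce
  I1: { [D → - .] }  — reduce
  I2: { [C → C . b C], [D → C . b] }  — shift
  I3: { [D' → D .] }  — accept
  I4: { [C → b .], [D → b . - D] }  — shift, reduce
  I5: { [D → f . f] }  — shift
  I6: { [D → f f .] }  — reduce
  I7: { [C → . C b C], [C → . b], [D → . -], [D → . C b], [D → . b - D], [D → . f f], [D → .], [D → b - . D] }  — shift, reduce
  I8: { [D → b - D .] }  — reduce
  I9: { [C → . C b C], [C → . b], [C → C b . C], [D → C b .] }  — shift, reduce
  I10: { [C → C . b C], [C → C b C .] }  — shift, reduce
  I11: { [C → b .] }  — reduce
  I12: { [C → . C b C], [C → . b], [C → C b . C] }  — shift

No state contains more than one complete item.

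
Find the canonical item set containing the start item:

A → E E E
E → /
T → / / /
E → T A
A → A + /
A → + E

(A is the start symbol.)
{ [A → . + E], [A → . A + /], [A → . E E E], [A' → . A], [E → . /], [E → . T A], [T → . / / /] }

First, augment the grammar with A' → A
I₀ = CLOSURE({ [A' → . A] }):
  [A' → . A] has the dot before A: add [A → . E E E], [A → . A + /], [A → . + E]
  [A → . E E E] has the dot before E: add [E → . /], [E → . T A]
  [E → . T A] has the dot before T: add [T → . / / /]
No further items can be added.

I₀ = { [A → . + E], [A → . A + /], [A → . E E E], [A' → . A], [E → . /], [E → . T A], [T → . / / /] }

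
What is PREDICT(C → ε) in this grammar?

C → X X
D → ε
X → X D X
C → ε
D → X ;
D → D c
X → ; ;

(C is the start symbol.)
PREDICT(C → ε) = (FIRST(RHS) \ {ε}) ∪ (FOLLOW(C) if ε ∈ FIRST(RHS), i.e. RHS ⇒* ε)
The right-hand side is ε (FIRST(ε) = { ε }), so the predict set is FOLLOW(C) = { $ }
PREDICT(C → ε) = { $ }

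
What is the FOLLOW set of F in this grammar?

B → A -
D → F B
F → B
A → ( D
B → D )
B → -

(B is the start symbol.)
To compute FOLLOW(F), find every occurrence of F on a right-hand side N → α F β: add FIRST(β) \ {ε}, and if β is empty or nullable also add FOLLOW(N). Iterate to a fixed point.

In D → F B: F is followed by B, add FIRST(B) \ {ε} = { '(', '-' }

Taking the union: FOLLOW(F) = { '(', '-' }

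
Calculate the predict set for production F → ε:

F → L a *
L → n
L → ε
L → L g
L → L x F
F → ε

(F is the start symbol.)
PREDICT(F → ε) = (FIRST(RHS) \ {ε}) ∪ (FOLLOW(F) if ε ∈ FIRST(RHS), i.e. RHS ⇒* ε)
The right-hand side is ε (FIRST(ε) = { ε }), so the predict set is FOLLOW(F) = { $, 'a', 'g', 'x' }
PREDICT(F → ε) = { $, 'a', 'g', 'x' }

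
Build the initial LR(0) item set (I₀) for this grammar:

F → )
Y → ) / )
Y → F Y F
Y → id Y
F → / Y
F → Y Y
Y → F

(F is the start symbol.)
First, augment the grammar with F' → F
I₀ = CLOSURE({ [F' → . F] }):
  [F' → . F] has the dot before F: add [F → . )], [F → . / Y], [F → . Y Y]
  [F → . Y Y] has the dot before Y: add [Y → . ) / )], [Y → . F Y F], [Y → . id Y], [Y → . F]
No further items can be added.

I₀ = { [F → . )], [F → . / Y], [F → . Y Y], [F' → . F], [Y → . ) / )], [Y → . F Y F], [Y → . F], [Y → . id Y] }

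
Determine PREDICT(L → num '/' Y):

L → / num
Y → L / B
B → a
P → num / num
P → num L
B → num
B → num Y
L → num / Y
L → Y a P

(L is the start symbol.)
{ 'num' }

PREDICT(L → num '/' Y) = (FIRST(RHS) \ {ε}) ∪ (FOLLOW(L) if ε ∈ FIRST(RHS), i.e. RHS ⇒* ε)
FIRST(num '/' Y) = { 'num' }
ε ∉ FIRST(num '/' Y), so FOLLOW(L) is not added.
PREDICT(L → num '/' Y) = { 'num' }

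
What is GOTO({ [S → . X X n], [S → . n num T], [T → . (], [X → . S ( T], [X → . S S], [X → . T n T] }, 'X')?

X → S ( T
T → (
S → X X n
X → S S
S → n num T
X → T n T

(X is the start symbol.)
{ [S → . X X n], [S → . n num T], [S → X . X n], [T → . (], [X → . S ( T], [X → . S S], [X → . T n T] }

GOTO(I, 'X') = CLOSURE({ [A → αX.β] : [A → α.Xβ] ∈ I, X = 'X' })

Items with dot before 'X', with the dot advanced:
  [S → . X X n] → [S → X . X n]
Closure of the advanced items:
  [S → X . X n] has the dot before X: add [X → . S ( T], [X → . S S], [X → . T n T]
  [X → . S ( T] has the dot before S: add [S → . X X n], [S → . n num T]
  [X → . T n T] has the dot before T: add [T → . (]

GOTO = { [S → . X X n], [S → . n num T], [S → X . X n], [T → . (], [X → . S ( T], [X → . S S], [X → . T n T] }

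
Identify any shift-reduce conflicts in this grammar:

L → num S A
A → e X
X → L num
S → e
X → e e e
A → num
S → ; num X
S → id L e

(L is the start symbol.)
No shift-reduce conflicts

Augment with L' → L and build the canonical LR(0) collection (I0 = CLOSURE({[L' → . L]}), then GOTO on every symbol after a dot until no new states appear). It has 20 states:
  I0: { [L → . num S A], [L' → . L] }  — shift
  I1: { [L' → L .] }  — accept
  I2: { [L → num . S A], [S → . ; num X], [S → . e], [S → . id L e] }  — shift
  I3: { [S → ; . num X] }  — shift
  I4: { [A → . e X], [A → . num], [L → num S . A] }  — shift
  I5: { [S → e .] }  — reduce
  I6: { [L → . num S A], [S → id . L e] }  — shift
  I7: { [S → id L . e] }  — shift
  I8: { [S → id L e .] }  — reduce
  I9: { [L → num S A .] }  — reduce
  I10: { [A → e . X], [L → . num S A], [X → . L num], [X → . e e e] }  — shift
  I11: { [A → num .] }  — reduce
  I12: { [X → L . num] }  — shift
  I13: { [A → e X .] }  — reduce
  I14: { [X → e . e e] }  — shift
  I15: { [X → e e . e] }  — shift
  I16: { [X → e e e .] }  — reduce
  I17: { [X → L num .] }  — reduce
  I18: { [L → . num S A], [S → ; num . X], [X → . L num], [X → . e e e] }  — shift
  I19: { [S → ; num X .] }  — reduce

No state contains both a complete item and a shift item.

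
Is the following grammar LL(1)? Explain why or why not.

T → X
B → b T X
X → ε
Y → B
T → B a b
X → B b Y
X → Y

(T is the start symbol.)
No. Predict set conflict for T: { 'b' }

A grammar is LL(1) if for each non-terminal N with multiple productions, the predict sets of those productions are pairwise disjoint, where PREDICT(N → α) = (FIRST(α) \ {ε}) ∪ (FOLLOW(N) if α ⇒* ε).

Relevant sets:
  FIRST(X) = { 'b', ε }
  FIRST(B) = { 'b' }
  FIRST(Y) = { 'b' }
  FOLLOW(T) = { $, 'a', 'b' }
  FOLLOW(X) = { $, 'a', 'b' }

For T:
  PREDICT(T → X) = { $, 'a', 'b' }
  PREDICT(T → B a b) = { 'b' }
For X:
  PREDICT(X → ε) = { $, 'a', 'b' }
  PREDICT(X → B b Y) = { 'b' }
  PREDICT(X → Y) = { 'b' }
B, Y have a single production, so nothing to check there.

Conflict found: Predict set conflict for T: { 'b' }
The grammar is NOT LL(1).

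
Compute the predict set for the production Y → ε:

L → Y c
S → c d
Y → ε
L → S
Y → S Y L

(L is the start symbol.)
PREDICT(Y → ε) = (FIRST(RHS) \ {ε}) ∪ (FOLLOW(Y) if ε ∈ FIRST(RHS), i.e. RHS ⇒* ε)
The right-hand side is ε (FIRST(ε) = { ε }), so the predict set is FOLLOW(Y) = { 'c' }
PREDICT(Y → ε) = { 'c' }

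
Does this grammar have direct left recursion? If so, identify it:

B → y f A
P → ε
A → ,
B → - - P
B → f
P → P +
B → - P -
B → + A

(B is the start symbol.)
Yes, P is left-recursive

Direct left recursion occurs when N → N α for some non-terminal N (the right-hand side begins with the left-hand side itself).

B → y f A: starts with y
P → ε: starts with ε
A → ,: starts with ','
B → - - P: starts with '-'
B → f: starts with f
P → P +: LEFT RECURSIVE (starts with P)
B → - P -: starts with '-'
B → + A: starts with '+'

The grammar has direct left recursion on: P.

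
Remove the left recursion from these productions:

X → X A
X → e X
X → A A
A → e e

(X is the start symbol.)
X is directly left-recursive. The standard transformation for
  A → A α₁ | ... | A α_m | β₁ | ... | β_n
is
  A  → β₁ A' | ... | β_n A'
  A' → α₁ A' | ... | α_m A' | ε

X → e X becomes X → e X X'
X → A A becomes X → A A X'
X → X A becomes X' → A X'
Add X' → ε

Productions for other non-terminals are unchanged:
  A → e e

Resulting grammar:
X → e X X'
X → A A X'
X' → A X'
X' → ε
A → e e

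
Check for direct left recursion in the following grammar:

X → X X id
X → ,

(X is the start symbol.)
Yes, X is left-recursive

X → X X id: LEFT RECURSIVE (starts with X)
X → ,: starts with ','

The grammar has direct left recursion on: X.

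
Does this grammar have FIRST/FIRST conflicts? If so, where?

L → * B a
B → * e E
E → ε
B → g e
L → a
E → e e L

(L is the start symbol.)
No FIRST/FIRST conflicts.

A FIRST/FIRST conflict occurs when two productions N → α and N → β for the same non-terminal have FIRST(α) ∩ FIRST(β) ≠ ∅ (with ε ∈ FIRST of a nullable right-hand side, so two nullable alternatives also conflict).

Productions for L:
  L → * B a: FIRST = { '*' }
  L → a: FIRST = { 'a' }
Productions for B:
  B → * e E: FIRST = { '*' }
  B → g e: FIRST = { 'g' }
Productions for E:
  E → ε: FIRST = { ε }
  E → e e L: FIRST = { 'e' }

All alternatives of each non-terminal have pairwise disjoint FIRST sets.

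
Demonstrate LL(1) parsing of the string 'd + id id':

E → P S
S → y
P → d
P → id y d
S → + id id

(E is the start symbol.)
LL(1) parsing maintains a stack (initially the start symbol over $) and the input. At each step: if the stack top is a terminal, match it against the current input token; if it is a non-terminal N, replace it with the RHS of M[N, lookahead] (the unique production whose predict set contains the lookahead).

Stack is shown with the top on the left.

Stack      Input        Action
------------------------------
E $        d + id id $  output E → P S
P S $      d + id id $  output P → d
d S $      d + id id $  match 'd'
S $        + id id $    output S → + id id
+ id id $  + id id $    match '+'
id id $    id id $      match 'id'
id $       id $         match 'id'
$          $            accept

The string is accepted.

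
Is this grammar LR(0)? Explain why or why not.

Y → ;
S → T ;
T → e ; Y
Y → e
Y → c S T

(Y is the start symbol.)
Augment with Y' → Y and build the canonical LR(0) collection (I0 = CLOSURE({[Y' → . Y]}), then GOTO on every symbol after a dot until no new states appear). It has 12 states:
  I0: { [Y → . ;], [Y → . c S T], [Y → . e], [Y' → . Y] }  — shift
  I1: { [Y → ; .] }  — reduce
  I2: { [Y' → Y .] }  — accept
  I3: { [S → . T ;], [T → . e ; Y], [Y → c . S T] }  — shift
  I4: { [Y → e .] }  — reduce
  I5: { [T → . e ; Y], [Y → c S . T] }  — shift
  I6: { [S → T . ;] }  — shift
  I7: { [T → e . ; Y] }  — shift
  I8: { [T → e ; . Y], [Y → . ;], [Y → . c S T], [Y → . e] }  — shift
  I9: { [T → e ; Y .] }  — reduce
  I10: { [S → T ; .] }  — reduce
  I11: { [Y → c S T .] }  — reduce

Every state is either a pure shift/goto state or contains exactly one complete item and nothing to shift — no conflicts. The grammar is LR(0).

Answer: Yes, the grammar is LR(0)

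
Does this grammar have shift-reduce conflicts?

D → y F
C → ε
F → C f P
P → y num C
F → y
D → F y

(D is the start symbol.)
A shift-reduce conflict occurs when an LR(0) state has both:
  - a complete (reduce) item [A → α .] (dot at the end), and
  - a shift item [B → β . c γ] (dot before a terminal).

Augment with D' → D and build the canonical LR(0) collection (I0 = CLOSURE({[D' → . D]}), then GOTO on every symbol after a dot until no new states appear). It has 13 states:
  I0: { [C → .], [D → . F y], [D → . y F], [D' → . D], [F → . C f P], [F → . y] }  — shift, reduce
  I1: { [F → C . f P] }  — shift
  I2: { [D' → D .] }  — accept
  I3: { [D → F . y] }  — shift
  I4: { [C → .], [D → y . F], [F → . C f P], [F → . y], [F → y .] }  — shift, 2 reduces
  I5: { [D → y F .] }  — reduce
  I6: { [F → y .] }  — reduce
  I7: { [D → F y .] }  — reduce
  I8: { [F → C f . P], [P → . y num C] }  — shift
  I9: { [F → C f P .] }  — reduce
  I10: { [P → y . num C] }  — shift
  I11: { [C → .], [P → y num . C] }  — reduce
  I12: { [P → y num C .] }  — reduce

I0 contains reduce item [C → .] and shift items [D → . y F], [F → . y] — shift-reduce conflict.
I4 contains reduce items [C → .], [F → y .] and shift item [F → . y] — shift-reduce conflict.

Answer: Yes — I0: [C → .] vs [D → . y F]; I4: [C → .] vs [F → . y]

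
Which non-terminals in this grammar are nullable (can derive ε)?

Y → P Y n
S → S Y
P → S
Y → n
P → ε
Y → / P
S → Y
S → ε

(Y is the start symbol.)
ε-productions: P → ε, S → ε
So P, S are immediately nullable.
No further non-terminal can be added: every production for the remaining non-terminals contains a terminal or a non-nullable non-terminal.
Nullable = { 'P', 'S' }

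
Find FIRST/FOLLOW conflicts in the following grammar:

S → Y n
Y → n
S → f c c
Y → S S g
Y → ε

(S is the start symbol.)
Yes. Y → n with FOLLOW(Y) on { 'n' }; Y → S S g with FOLLOW(Y) on { 'n' }

A FIRST/FOLLOW conflict occurs when a non-terminal N has a nullable alternative N → β (β ⇒* ε) and another alternative N → α with FIRST(α) ∩ FOLLOW(N) ≠ ∅: on such a lookahead the parser cannot decide between expanding α and letting N vanish via β.

Nullable non-terminals: Y.
FIRST sets used below: FIRST(S) = { 'f', 'n' }

Y: nullable alternative(s) Y → ε; FOLLOW(Y) = { 'n' }
  Y → n: FIRST \ {ε} = { 'n' } — overlaps FOLLOW(Y) on { 'n' }: CONFLICT
  Y → S S g: FIRST \ {ε} = { 'f', 'n' } — overlaps FOLLOW(Y) on { 'n' }: CONFLICT
  Y → ε: FIRST \ {ε} = { } — this is the only nullable alternative, skip

S has no nullable alternative, so no FIRST/FOLLOW check is needed there.

So the grammar has 2 FIRST/FOLLOW conflicts (marked CONFLICT above).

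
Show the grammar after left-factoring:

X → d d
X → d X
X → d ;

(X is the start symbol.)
Left-factoring transforms A → αβ₁ | αβ₂ into A → αA' and A' → β₁ | β₂
(α is the longest common prefix among the alternatives). Repeat until
no nonterminal has two alternatives with a common prefix.

Round 1: X has alternatives sharing prefix 'd'. Introduce X': X → d X'
  Add: X' → d
  Add: X' → X
  Add: X' → ;

No remaining common prefixes — done.

Resulting grammar:
X → d X'
X' → d
X' → X
X' → ;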